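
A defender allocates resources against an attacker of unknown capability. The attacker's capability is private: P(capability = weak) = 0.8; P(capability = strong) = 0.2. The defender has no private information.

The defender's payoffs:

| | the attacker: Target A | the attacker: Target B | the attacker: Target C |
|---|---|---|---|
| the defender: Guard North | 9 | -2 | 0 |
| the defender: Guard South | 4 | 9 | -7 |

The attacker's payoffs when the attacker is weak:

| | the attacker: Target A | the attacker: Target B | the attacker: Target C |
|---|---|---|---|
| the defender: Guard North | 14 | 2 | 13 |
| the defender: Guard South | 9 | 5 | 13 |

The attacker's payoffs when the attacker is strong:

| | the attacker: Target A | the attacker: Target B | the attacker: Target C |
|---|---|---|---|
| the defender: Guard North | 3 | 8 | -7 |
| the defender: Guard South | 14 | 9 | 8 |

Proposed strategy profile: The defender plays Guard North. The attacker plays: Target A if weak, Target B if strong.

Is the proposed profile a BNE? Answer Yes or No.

The defender plays Guard North: E[Guard North] = 0.8·(9) + 0.2·(-2) = 6.8; E[Guard South] = 5. Best-responding. ✓
The attacker (capability weak), facing Guard North: Target A gives 14, Target B gives 2, Target C gives 13. Proposed Target A is best. ✓
The attacker (capability strong), facing Guard North: Target A gives 3, Target B gives 8, Target C gives -7. Proposed Target B is best. ✓

Yes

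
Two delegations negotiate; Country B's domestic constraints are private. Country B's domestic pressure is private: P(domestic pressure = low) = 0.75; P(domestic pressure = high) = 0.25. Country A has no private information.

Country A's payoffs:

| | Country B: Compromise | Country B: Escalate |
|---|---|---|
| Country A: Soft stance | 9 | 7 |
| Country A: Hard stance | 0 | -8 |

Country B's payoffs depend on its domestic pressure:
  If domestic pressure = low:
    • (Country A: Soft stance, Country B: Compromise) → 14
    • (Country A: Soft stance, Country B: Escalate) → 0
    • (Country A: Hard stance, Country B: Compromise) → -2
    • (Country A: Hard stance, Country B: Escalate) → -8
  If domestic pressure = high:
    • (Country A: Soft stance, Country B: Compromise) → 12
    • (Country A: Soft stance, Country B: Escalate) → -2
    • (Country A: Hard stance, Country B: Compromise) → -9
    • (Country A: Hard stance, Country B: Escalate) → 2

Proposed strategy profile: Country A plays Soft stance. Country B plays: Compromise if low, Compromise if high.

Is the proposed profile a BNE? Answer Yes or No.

Country A plays Soft stance: E[Soft stance] = 0.75·(9) + 0.25·(9) = 9; E[Hard stance] = 0. Best-responding. ✓
Country B (domestic pressure low), facing Soft stance: Compromise gives 14, Escalate gives 0. Proposed Compromise is best. ✓
Country B (domestic pressure high), facing Soft stance: Compromise gives 12, Escalate gives -2. Proposed Compromise is best. ✓

Yes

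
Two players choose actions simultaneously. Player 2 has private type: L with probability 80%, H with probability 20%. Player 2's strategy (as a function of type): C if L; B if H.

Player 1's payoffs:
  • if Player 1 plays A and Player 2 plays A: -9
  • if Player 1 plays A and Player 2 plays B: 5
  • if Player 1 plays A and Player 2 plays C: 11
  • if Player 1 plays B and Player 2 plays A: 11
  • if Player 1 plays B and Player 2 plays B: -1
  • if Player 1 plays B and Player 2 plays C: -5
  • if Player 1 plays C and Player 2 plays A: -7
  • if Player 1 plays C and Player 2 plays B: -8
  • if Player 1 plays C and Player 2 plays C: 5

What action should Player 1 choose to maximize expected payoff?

Compute Player 1's expected payoff for each action, taking the expectation over Player 2's type.
E[A] = 0.8·(11) + 0.2·(5) = 9.8
E[B] = 0.8·(-5) + 0.2·(-1) = -4.2
E[C] = 0.8·(5) + 0.2·(-8) = 2.4
Best response: A (9.8 is the largest).

A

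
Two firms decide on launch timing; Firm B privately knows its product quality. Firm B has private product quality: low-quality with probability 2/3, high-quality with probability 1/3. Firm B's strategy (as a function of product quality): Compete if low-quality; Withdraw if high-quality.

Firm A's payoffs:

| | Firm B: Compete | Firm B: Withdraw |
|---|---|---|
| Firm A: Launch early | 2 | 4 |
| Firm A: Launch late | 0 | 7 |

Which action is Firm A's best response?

Launch early

E[Launch early] = 2/3·(2) + 1/3·(4) = 8/3
E[Launch late] = 2/3·(0) + 1/3·(7) = 7/3
Best response: Launch early (8/3 is the largest).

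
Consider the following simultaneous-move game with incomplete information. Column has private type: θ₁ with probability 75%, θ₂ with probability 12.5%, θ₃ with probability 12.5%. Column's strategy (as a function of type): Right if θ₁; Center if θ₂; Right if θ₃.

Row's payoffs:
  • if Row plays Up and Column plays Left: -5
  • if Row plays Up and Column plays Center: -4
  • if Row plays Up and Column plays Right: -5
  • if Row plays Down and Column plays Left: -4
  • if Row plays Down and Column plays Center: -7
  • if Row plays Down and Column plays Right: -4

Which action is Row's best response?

E[Up] = 0.75·(-5) + 0.125·(-4) + 0.125·(-5) = -4.875
E[Down] = 0.75·(-4) + 0.125·(-7) + 0.125·(-4) = -4.375
Best response: Down (-4.375 is the largest).

Down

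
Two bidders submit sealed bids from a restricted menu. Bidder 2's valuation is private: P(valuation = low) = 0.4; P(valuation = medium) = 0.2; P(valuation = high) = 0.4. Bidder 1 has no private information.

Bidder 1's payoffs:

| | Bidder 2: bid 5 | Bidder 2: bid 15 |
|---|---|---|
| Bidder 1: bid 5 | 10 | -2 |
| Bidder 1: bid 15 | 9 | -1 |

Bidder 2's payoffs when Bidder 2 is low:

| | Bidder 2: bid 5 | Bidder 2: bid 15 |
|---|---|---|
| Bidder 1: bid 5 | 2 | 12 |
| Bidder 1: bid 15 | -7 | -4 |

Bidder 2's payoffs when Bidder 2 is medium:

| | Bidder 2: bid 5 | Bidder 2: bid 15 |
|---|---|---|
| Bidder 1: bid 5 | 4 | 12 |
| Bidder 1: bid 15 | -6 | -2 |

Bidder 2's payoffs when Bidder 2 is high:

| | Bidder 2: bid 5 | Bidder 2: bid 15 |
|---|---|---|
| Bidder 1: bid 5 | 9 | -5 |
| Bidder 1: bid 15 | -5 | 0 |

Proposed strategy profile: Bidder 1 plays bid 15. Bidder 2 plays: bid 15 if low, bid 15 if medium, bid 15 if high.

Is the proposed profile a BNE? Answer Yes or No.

Bidder 1 plays bid 15: E[bid 15] = 0.4·(-1) + 0.2·(-1) + 0.4·(-1) = -1; E[bid 5] = -2. Best-responding. ✓
Bidder 2 (valuation low), facing bid 15: bid 5 gives -7, bid 15 gives -4. Proposed bid 15 is best. ✓
Bidder 2 (valuation medium), facing bid 15: bid 5 gives -6, bid 15 gives -2. Proposed bid 15 is best. ✓
Bidder 2 (valuation high), facing bid 15: bid 5 gives -5, bid 15 gives 0. Proposed bid 15 is best. ✓

Yes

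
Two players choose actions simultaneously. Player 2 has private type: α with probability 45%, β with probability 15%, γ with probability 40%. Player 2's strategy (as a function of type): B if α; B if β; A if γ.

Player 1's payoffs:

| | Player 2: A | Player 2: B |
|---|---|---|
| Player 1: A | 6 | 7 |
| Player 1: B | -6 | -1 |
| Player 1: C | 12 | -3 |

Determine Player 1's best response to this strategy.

Compute Player 1's expected payoff for each action, taking the expectation over Player 2's type.
E[A] = 0.45·(7) + 0.15·(7) + 0.4·(6) = 6.6
E[B] = 0.45·(-1) + 0.15·(-1) + 0.4·(-6) = -3
E[C] = 0.45·(-3) + 0.15·(-3) + 0.4·(12) = 3
Best response: A (6.6 is the largest).

A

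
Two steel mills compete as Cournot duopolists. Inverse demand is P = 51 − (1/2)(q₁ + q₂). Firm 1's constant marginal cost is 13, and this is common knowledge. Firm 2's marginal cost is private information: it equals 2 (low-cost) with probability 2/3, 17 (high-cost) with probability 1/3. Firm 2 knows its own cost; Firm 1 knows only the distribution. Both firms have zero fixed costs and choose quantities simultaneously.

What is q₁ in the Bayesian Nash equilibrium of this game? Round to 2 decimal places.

21.33

Type-c best response for Firm 2: q₂(c) = (51 − c) − q₁/2.
Firm 1 maximizes expected profit; its first-order condition is 51 − q₁ − (1/2)E[q₂] − 13 = 0.
Substituting E[q₂] and solving: E[c₂] = 7, so q₁ = (51 − 2·13 + 7)/(3/2) = 21.3333.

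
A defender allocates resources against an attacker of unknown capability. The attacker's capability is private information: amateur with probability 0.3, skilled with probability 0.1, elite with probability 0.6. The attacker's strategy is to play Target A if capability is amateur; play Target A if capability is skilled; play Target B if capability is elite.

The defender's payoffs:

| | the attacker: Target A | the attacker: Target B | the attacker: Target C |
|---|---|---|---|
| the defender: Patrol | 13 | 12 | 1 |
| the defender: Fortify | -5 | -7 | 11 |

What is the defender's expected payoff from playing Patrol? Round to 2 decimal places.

E[Patrol] = 0.3·13 + 0.1·13 + 0.6·12 = 3.9 + 1.3 + 7.2 = 12.4

12.40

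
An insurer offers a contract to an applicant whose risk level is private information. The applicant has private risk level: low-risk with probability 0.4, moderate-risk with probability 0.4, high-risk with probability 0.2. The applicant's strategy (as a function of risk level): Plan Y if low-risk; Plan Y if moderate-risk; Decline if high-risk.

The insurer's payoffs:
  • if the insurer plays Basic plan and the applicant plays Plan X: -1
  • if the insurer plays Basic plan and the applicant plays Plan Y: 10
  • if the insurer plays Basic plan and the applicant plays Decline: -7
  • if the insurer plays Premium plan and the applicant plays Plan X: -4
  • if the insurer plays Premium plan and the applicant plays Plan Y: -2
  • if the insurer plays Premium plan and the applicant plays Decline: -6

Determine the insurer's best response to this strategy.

Compute the insurer's expected payoff for each action, taking the expectation over the applicant's type.
E[Basic plan] = 0.4·(10) + 0.4·(10) + 0.2·(-7) = 6.6
E[Premium plan] = 0.4·(-2) + 0.4·(-2) + 0.2·(-6) = -2.8
Best response: Basic plan (6.6 is the largest).

Basic plan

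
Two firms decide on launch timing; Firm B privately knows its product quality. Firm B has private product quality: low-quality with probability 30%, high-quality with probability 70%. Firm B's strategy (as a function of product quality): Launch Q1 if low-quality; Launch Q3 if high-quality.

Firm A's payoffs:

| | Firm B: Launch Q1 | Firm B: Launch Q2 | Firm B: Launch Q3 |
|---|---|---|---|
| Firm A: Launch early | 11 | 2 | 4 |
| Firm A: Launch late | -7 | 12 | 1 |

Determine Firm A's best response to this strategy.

E[Launch early] = 0.3·(11) + 0.7·(4) = 6.1
E[Launch late] = 0.3·(-7) + 0.7·(1) = -1.4
Best response: Launch early (6.1 is the largest).

Launch early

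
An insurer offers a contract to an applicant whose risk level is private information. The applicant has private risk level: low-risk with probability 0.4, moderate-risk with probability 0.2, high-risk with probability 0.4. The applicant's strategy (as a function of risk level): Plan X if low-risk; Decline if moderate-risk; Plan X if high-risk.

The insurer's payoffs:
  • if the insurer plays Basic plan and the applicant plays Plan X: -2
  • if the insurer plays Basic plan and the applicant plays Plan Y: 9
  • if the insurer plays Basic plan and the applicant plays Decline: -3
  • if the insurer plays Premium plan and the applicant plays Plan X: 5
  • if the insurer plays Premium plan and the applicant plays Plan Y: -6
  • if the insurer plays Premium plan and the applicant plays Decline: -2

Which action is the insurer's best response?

Premium plan

E[Basic plan] = 0.4·(-2) + 0.2·(-3) + 0.4·(-2) = -2.2
E[Premium plan] = 0.4·(5) + 0.2·(-2) + 0.4·(5) = 3.6
Best response: Premium plan (3.6 is the largest).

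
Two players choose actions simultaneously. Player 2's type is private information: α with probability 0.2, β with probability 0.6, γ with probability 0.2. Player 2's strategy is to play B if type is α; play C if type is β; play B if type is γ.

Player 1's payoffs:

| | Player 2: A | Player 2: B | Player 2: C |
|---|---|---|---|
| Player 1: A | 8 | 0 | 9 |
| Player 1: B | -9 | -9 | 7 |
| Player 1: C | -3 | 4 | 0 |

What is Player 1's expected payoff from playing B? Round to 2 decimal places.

Take the expectation over Player 2's type, weighting each type's action by its prior probability.
E[B] = 0.2·(-9) + 0.6·7 + 0.2·(-9) = (-1.8) + 4.2 + (-1.8) = 0.6

0.60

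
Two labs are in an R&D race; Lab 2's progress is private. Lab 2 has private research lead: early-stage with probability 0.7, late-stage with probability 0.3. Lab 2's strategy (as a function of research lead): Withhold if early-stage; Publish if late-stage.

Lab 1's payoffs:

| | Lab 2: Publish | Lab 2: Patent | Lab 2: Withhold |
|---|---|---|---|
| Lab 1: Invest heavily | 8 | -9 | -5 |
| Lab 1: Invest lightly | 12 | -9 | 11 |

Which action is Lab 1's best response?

Invest lightly

Compute Lab 1's expected payoff for each action, taking the expectation over Lab 2's type.
E[Invest heavily] = 0.7·(-5) + 0.3·(8) = -1.1
E[Invest lightly] = 0.7·(11) + 0.3·(12) = 11.3
Best response: Invest lightly (11.3 is the largest).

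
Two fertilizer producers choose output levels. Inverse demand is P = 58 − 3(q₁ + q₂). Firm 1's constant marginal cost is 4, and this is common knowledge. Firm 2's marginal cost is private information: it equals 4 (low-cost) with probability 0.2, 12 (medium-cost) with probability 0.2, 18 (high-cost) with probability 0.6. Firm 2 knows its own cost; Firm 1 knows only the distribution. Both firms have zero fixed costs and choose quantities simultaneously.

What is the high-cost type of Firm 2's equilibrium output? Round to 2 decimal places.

Firm 2 with cost c maximizes (58 − 3(q₁+q₂) − c)·q₂, giving q₂(c) = (58 − c − 3q₁)/6.
E[c₂] = 0.2·4 + 0.2·12 + 0.6·18 = 14
Firm 1's FOC against E[q₂] yields q₁ = (58 − 2·4 + E[c₂])/9 = (58 − 8 + 14)/9 = 7.11111.
q₂(high-cost) = (58 − 18 − 3·7.11111)/6 = 3.11111.

3.11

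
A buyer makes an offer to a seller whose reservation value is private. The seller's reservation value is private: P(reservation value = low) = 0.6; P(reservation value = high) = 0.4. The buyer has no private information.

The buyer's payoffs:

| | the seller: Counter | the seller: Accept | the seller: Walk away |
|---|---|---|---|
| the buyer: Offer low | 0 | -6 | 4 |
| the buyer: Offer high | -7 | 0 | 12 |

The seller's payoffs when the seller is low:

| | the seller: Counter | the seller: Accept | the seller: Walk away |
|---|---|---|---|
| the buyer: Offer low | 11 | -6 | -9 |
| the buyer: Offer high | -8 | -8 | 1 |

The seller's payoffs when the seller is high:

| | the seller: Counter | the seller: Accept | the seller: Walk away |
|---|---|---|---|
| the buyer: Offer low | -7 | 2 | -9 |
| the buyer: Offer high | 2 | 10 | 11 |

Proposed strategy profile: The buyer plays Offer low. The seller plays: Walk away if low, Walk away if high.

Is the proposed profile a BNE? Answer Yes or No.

No

The buyer plays Offer low: E[Offer low] = 0.6·(4) + 0.4·(4) = 4; E[Offer high] = 12. Not best-responding. ✗
The seller (reservation value low), facing Offer low: Counter gives 11, Accept gives -6, Walk away gives -9. Proposed Walk away is not best — profitable deviation exists. ✗
The seller (reservation value high), facing Offer low: Counter gives -7, Accept gives 2, Walk away gives -9. Proposed Walk away is not best — profitable deviation exists. ✗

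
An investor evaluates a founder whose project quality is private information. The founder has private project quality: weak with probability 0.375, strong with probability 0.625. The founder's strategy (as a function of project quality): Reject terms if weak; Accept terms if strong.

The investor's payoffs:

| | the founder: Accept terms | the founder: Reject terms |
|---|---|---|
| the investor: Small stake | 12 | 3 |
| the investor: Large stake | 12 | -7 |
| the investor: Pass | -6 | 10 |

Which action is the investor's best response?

E[Small stake] = 0.375·(3) + 0.625·(12) = 8.625
E[Large stake] = 0.375·(-7) + 0.625·(12) = 4.875
E[Pass] = 0.375·(10) + 0.625·(-6) = 0
Best response: Small stake (8.625 is the largest).

Small stake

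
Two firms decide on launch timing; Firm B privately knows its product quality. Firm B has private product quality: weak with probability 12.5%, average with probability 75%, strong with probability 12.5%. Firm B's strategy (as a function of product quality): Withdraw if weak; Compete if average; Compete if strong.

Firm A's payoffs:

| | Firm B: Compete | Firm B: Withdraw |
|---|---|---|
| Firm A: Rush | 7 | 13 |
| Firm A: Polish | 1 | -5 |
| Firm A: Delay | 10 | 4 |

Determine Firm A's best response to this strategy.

Compute Firm A's expected payoff for each action, taking the expectation over Firm B's type.
E[Rush] = 0.125·(13) + 0.75·(7) + 0.125·(7) = 7.75
E[Polish] = 0.125·(-5) + 0.75·(1) + 0.125·(1) = 0.25
E[Delay] = 0.125·(4) + 0.75·(10) + 0.125·(10) = 9.25
Best response: Delay (9.25 is the largest).

Delay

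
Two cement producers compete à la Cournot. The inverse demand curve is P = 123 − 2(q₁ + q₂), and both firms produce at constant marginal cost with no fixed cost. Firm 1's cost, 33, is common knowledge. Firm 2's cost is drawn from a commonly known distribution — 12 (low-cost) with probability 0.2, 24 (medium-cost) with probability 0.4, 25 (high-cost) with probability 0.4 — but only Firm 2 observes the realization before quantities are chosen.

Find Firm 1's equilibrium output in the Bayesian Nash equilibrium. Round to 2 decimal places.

Type-c best response for Firm 2: q₂(c) = (123 − c)/4 − q₁/2.
Firm 1 maximizes expected profit; its first-order condition is 123 − 4q₁ − 2E[q₂] − 33 = 0.
Substituting E[q₂] and solving: E[c₂] = 22, so q₁ = (123 − 2·33 + 22)/6 = 13.1667.

13.17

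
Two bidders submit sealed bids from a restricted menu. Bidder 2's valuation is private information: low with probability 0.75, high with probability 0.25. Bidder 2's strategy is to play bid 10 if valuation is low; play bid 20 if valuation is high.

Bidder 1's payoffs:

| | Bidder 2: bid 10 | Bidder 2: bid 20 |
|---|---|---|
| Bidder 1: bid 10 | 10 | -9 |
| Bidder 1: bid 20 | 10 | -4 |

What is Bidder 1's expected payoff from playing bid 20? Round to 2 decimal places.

6.50

E[bid 20] = 0.75·10 + 0.25·(-4) = 7.5 + (-1) = 6.5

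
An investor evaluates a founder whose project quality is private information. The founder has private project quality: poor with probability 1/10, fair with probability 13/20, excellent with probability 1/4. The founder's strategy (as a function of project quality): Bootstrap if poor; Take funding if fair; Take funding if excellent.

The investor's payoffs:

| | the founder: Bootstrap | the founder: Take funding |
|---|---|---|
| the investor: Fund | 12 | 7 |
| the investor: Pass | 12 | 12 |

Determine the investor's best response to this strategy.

Pass

E[Fund] = 1/10·(12) + 13/20·(7) + 1/4·(7) = 15/2
E[Pass] = 1/10·(12) + 13/20·(12) + 1/4·(12) = 12
Best response: Pass (12 is the largest).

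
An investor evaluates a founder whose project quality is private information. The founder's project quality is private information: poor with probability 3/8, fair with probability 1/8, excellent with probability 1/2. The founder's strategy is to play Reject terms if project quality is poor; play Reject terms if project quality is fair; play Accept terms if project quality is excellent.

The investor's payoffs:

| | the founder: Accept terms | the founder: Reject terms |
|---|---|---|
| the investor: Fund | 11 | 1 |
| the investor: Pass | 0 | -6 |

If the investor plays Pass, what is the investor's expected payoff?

Take the expectation over the founder's project quality, weighting each type's action by its prior probability.
E[Pass] = 3/8·(-6) + 1/8·(-6) + 1/2·0 = (-9/4) + (-3/4) + 0 = -3

-3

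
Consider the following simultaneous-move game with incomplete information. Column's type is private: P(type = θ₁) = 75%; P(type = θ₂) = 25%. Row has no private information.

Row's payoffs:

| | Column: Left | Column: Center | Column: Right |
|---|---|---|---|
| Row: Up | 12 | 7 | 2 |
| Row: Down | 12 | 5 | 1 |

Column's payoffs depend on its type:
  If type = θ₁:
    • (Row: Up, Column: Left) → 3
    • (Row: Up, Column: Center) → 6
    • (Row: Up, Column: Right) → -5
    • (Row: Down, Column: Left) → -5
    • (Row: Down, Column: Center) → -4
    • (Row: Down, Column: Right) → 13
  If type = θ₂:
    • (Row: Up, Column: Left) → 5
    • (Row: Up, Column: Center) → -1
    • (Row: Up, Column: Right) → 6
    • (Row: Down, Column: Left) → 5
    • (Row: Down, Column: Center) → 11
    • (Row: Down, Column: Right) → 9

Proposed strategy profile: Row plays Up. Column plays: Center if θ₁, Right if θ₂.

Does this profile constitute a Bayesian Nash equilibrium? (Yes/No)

Yes

A profile is a BNE iff every type of every player is best-responding given beliefs about the other side.
Row plays Up: E[Up] = 0.75·(7) + 0.25·(2) = 5.75; E[Down] = 4. Best-responding. ✓
Column (type θ₁), facing Up: Left gives 3, Center gives 6, Right gives -5. Proposed Center is best. ✓
Column (type θ₂), facing Up: Left gives 5, Center gives -1, Right gives 6. Proposed Right is best. ✓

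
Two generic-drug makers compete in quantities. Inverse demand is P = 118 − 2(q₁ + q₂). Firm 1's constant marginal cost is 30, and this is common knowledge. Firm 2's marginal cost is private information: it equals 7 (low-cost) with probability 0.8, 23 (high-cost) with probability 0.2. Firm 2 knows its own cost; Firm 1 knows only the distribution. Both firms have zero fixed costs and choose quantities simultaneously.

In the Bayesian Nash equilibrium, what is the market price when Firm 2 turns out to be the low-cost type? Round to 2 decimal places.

Type-c best response for Firm 2: q₂(c) = (118 − c)/4 − q₁/2.
Firm 1 maximizes expected profit; its first-order condition is 118 − 4q₁ − 2E[q₂] − 30 = 0.
Substituting E[q₂] and solving: E[c₂] = 10.2, so q₁ = (118 − 2·30 + 10.2)/6 = 11.3667.
q₂(low-cost) = 22.0667, so P = 118 − 2·(11.3667 + 22.0667) = 51.1333.

51.13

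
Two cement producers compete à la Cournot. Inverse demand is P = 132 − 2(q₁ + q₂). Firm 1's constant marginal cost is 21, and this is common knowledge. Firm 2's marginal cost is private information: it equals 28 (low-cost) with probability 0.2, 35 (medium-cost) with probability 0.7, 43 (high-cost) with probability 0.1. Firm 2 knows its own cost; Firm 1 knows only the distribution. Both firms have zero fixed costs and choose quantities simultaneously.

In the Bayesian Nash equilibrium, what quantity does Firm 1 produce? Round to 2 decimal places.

20.73

Type-c best response for Firm 2: q₂(c) = (132 − c)/4 − q₁/2.
Firm 1 maximizes expected profit; its first-order condition is 132 − 4q₁ − 2E[q₂] − 21 = 0.
Substituting E[q₂] and solving: E[c₂] = 34.4, so q₁ = (132 − 2·21 + 34.4)/6 = 20.7333.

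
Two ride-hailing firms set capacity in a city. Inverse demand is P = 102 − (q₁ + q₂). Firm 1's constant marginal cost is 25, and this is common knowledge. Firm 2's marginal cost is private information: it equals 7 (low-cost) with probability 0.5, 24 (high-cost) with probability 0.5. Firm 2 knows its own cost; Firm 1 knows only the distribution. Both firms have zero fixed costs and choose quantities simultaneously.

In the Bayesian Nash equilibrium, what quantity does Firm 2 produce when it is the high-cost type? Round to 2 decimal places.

27.75

Type-c best response for Firm 2: q₂(c) = (102 − c)/2 − q₁/2.
Firm 1 maximizes expected profit; its first-order condition is 102 − 2q₁ − E[q₂] − 25 = 0.
Substituting E[q₂] and solving: E[c₂] = 15.5, so q₁ = (102 − 2·25 + 15.5)/3 = 22.5.
q₂(high-cost) = (102 − 24 − 22.5)/2 = 27.75.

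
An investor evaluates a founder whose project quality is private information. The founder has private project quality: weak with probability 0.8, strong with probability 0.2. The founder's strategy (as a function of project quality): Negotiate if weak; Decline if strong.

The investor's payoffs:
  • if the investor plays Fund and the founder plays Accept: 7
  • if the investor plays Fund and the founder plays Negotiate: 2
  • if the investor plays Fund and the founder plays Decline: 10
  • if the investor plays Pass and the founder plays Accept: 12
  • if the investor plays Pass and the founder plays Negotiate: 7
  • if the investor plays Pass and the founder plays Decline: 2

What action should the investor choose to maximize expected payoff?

Pass

E[Fund] = 0.8·(2) + 0.2·(10) = 3.6
E[Pass] = 0.8·(7) + 0.2·(2) = 6
Best response: Pass (6 is the largest).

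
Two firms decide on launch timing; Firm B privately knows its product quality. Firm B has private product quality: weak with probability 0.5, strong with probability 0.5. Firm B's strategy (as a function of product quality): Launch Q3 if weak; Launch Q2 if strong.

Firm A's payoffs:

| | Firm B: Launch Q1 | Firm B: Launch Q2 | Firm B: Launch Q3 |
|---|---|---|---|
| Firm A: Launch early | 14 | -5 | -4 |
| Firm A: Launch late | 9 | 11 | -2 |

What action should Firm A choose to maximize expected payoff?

Compute Firm A's expected payoff for each action, taking the expectation over Firm B's type.
E[Launch early] = 0.5·(-4) + 0.5·(-5) = -4.5
E[Launch late] = 0.5·(-2) + 0.5·(11) = 4.5
Best response: Launch late (4.5 is the largest).

Launch late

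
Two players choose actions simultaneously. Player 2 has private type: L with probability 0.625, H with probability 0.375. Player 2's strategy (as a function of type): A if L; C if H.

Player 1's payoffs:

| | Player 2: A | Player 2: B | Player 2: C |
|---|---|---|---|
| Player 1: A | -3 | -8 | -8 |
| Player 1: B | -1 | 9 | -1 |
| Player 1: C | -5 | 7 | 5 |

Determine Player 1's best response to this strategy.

E[A] = 0.625·(-3) + 0.375·(-8) = -4.875
E[B] = 0.625·(-1) + 0.375·(-1) = -1
E[C] = 0.625·(-5) + 0.375·(5) = -1.25
Best response: B (-1 is the largest).

B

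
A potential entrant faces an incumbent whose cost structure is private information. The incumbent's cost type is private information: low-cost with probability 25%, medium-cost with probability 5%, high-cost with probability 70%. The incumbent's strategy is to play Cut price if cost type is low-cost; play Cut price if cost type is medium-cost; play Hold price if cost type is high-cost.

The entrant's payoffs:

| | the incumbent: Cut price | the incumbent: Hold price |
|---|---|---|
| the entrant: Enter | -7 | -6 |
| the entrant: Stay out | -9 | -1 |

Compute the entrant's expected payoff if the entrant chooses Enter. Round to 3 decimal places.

-6.300

E[Enter] = 0.25·(-7) + 0.05·(-7) + 0.7·(-6) = (-1.75) + (-0.35) + (-4.2) = -6.3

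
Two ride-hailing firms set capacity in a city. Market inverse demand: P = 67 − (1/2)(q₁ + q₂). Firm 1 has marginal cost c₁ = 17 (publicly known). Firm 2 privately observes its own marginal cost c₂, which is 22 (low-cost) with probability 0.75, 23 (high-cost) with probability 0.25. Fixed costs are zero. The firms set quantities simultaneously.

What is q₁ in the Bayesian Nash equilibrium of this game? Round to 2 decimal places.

Firm 2 with cost c maximizes (67 − (1/2)(q₁+q₂) − c)·q₂, giving q₂(c) = (67 − c − (1/2)q₁).
E[c₂] = 0.75·22 + 0.25·23 = 22.25
Firm 1's FOC against E[q₂] yields q₁ = (67 − 2·17 + E[c₂])/(3/2) = (67 − 34 + 22.25)/(3/2) = 36.8333.

36.83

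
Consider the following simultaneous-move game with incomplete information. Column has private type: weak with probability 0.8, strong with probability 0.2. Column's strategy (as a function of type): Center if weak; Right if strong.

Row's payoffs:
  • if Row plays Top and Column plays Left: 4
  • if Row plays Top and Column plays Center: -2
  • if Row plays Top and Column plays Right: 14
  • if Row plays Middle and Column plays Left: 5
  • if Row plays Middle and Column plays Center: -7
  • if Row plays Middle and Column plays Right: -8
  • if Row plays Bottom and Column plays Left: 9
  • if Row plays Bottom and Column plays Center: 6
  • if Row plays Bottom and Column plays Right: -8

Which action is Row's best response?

E[Top] = 0.8·(-2) + 0.2·(14) = 1.2
E[Middle] = 0.8·(-7) + 0.2·(-8) = -7.2
E[Bottom] = 0.8·(6) + 0.2·(-8) = 3.2
Best response: Bottom (3.2 is the largest).

Bottom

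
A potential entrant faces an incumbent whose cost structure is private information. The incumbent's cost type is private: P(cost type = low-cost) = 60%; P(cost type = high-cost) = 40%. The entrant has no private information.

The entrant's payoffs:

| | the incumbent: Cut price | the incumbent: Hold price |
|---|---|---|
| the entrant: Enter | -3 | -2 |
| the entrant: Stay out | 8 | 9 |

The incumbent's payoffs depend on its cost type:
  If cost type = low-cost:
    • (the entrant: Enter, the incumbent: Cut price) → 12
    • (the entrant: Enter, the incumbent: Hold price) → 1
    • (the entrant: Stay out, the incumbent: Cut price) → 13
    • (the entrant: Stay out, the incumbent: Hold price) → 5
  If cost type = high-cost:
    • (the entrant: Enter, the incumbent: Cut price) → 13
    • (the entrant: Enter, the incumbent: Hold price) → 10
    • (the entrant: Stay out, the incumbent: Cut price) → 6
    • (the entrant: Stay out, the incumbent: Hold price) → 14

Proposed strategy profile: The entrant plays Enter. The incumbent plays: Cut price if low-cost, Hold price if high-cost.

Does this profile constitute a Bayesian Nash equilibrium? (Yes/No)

No

The entrant plays Enter: E[Enter] = 0.6·(-3) + 0.4·(-2) = -2.6; E[Stay out] = 8.4. Not best-responding. ✗
The incumbent (cost type low-cost), facing Enter: Cut price gives 12, Hold price gives 1. Proposed Cut price is best. ✓
The incumbent (cost type high-cost), facing Enter: Cut price gives 13, Hold price gives 10. Proposed Hold price is not best — profitable deviation exists. ✗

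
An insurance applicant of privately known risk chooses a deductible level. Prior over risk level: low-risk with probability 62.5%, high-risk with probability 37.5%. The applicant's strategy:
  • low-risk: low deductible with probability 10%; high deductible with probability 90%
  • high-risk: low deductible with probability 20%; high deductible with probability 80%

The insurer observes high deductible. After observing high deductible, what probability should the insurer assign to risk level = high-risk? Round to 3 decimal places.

P(high deductible) = 0.625·0.9 + 0.375·0.8 = 0.8625
P(high-risk | high deductible) = (0.375·0.8) / 0.8625 = 0.3 / 0.8625 = 0.347826

0.348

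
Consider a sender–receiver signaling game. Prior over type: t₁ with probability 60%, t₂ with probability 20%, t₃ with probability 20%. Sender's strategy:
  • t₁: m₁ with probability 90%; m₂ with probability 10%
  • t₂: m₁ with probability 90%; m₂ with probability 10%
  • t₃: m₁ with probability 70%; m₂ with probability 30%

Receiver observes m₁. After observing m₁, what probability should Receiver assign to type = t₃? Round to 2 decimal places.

0.16

Apply Bayes' rule using the sender's strategy as the likelihood.
P(m₁) = 0.6·0.9 + 0.2·0.9 + 0.2·0.7 = 0.86
P(t₃ | m₁) = (0.2·0.7) / 0.86 = 0.14 / 0.86 = 0.162791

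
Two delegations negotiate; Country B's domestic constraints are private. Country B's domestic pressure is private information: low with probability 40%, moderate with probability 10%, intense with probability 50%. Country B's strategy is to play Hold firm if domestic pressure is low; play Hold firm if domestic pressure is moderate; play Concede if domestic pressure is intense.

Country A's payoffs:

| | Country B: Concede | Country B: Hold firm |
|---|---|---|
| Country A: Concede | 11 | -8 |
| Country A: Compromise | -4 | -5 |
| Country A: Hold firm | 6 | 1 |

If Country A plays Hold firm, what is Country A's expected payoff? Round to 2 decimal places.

3.50

Take the expectation over Country B's domestic pressure, weighting each type's action by its prior probability.
E[Hold firm] = 0.4·1 + 0.1·1 + 0.5·6 = 0.4 + 0.1 + 3 = 3.5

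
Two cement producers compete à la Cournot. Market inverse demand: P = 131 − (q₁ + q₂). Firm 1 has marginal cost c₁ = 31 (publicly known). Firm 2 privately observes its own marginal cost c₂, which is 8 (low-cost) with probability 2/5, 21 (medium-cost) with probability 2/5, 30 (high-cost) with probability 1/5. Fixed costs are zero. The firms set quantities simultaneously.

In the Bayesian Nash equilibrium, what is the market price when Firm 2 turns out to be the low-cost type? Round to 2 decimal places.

55.07

Firm 2 with cost c maximizes (131 − (q₁+q₂) − c)·q₂, giving q₂(c) = (131 − c − q₁)/2.
E[c₂] = 2/5·8 + 2/5·21 + 1/5·30 = 17.6
Firm 1's FOC against E[q₂] yields q₁ = (131 − 2·31 + E[c₂])/3 = (131 − 62 + 17.6)/3 = 28.8667.
q₂(low-cost) = 47.0667, so P = 131 − (28.8667 + 47.0667) = 55.0667.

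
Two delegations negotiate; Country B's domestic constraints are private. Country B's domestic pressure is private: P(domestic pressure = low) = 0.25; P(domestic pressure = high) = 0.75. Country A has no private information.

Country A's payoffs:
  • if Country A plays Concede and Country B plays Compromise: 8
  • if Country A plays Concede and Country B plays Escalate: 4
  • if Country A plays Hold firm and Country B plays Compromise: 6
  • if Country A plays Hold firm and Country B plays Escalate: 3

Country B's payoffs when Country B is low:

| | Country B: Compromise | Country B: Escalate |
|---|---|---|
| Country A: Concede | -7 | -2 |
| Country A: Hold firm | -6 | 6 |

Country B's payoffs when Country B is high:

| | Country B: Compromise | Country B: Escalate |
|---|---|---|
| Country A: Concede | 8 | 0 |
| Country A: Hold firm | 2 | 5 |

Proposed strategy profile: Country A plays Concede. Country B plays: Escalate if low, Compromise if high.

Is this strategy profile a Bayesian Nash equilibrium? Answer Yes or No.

Yes

A profile is a BNE iff every type of every player is best-responding given beliefs about the other side.
Country A plays Concede: E[Concede] = 0.25·(4) + 0.75·(8) = 7; E[Hold firm] = 5.25. Best-responding. ✓
Country B (domestic pressure low), facing Concede: Compromise gives -7, Escalate gives -2. Proposed Escalate is best. ✓
Country B (domestic pressure high), facing Concede: Compromise gives 8, Escalate gives 0. Proposed Compromise is best. ✓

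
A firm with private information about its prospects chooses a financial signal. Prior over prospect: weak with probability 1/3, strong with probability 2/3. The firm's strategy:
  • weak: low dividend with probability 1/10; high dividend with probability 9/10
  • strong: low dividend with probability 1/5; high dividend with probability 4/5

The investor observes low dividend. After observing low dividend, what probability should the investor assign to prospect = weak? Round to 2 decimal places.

0.20

Apply Bayes' rule using the sender's strategy as the likelihood.
P(low dividend) = (1/3)·(1/10) + (2/3)·(1/5) = 1/6
P(weak | low dividend) = ((1/3)·(1/10)) / (1/6) = (1/30) / (1/6) = 1/5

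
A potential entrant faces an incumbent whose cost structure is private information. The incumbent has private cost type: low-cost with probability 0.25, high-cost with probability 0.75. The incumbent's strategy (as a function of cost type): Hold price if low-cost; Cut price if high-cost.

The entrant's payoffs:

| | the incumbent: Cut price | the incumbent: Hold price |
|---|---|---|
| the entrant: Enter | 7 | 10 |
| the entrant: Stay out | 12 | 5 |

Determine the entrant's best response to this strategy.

Stay out

E[Enter] = 0.25·(10) + 0.75·(7) = 7.75
E[Stay out] = 0.25·(5) + 0.75·(12) = 10.25
Best response: Stay out (10.25 is the largest).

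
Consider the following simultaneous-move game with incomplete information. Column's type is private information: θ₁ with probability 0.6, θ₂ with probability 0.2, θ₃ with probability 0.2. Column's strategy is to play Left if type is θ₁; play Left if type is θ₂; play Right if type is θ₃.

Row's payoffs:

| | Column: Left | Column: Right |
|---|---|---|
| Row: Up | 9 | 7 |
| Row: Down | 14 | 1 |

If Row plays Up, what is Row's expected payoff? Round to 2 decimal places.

E[Up] = 0.6·9 + 0.2·9 + 0.2·7 = 5.4 + 1.8 + 1.4 = 8.6

8.60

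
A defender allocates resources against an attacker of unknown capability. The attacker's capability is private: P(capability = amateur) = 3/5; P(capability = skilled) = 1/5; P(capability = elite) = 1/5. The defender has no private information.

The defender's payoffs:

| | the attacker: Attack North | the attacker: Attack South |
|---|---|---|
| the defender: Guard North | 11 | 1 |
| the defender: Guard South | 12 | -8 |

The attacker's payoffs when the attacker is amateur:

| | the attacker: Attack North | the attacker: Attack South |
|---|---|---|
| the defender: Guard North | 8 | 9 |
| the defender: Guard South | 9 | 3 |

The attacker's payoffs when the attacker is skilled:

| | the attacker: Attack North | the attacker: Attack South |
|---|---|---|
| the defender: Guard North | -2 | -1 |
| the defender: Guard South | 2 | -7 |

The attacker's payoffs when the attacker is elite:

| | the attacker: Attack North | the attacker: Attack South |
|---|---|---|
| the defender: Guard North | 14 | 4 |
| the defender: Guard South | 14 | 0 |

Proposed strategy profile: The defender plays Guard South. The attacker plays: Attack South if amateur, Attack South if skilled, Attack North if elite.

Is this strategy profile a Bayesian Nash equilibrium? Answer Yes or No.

The defender plays Guard South: E[Guard South] = 3/5·(-8) + 1/5·(-8) + 1/5·(12) = -4; E[Guard North] = 3. Not best-responding. ✗
The attacker (capability amateur), facing Guard South: Attack North gives 9, Attack South gives 3. Proposed Attack South is not best — profitable deviation exists. ✗
The attacker (capability skilled), facing Guard South: Attack North gives 2, Attack South gives -7. Proposed Attack South is not best — profitable deviation exists. ✗
The attacker (capability elite), facing Guard South: Attack North gives 14, Attack South gives 0. Proposed Attack North is best. ✓

No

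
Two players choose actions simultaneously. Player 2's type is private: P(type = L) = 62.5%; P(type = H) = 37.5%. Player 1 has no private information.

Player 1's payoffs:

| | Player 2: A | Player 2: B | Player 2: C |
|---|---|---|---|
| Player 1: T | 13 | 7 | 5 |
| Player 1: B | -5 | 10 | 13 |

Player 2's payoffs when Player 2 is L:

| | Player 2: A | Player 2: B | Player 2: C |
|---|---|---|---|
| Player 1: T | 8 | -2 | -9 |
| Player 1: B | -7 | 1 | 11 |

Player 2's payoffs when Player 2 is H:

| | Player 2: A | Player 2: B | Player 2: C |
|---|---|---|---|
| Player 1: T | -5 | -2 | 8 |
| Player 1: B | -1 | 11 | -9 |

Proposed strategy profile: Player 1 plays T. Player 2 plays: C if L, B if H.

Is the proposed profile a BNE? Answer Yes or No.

No

Player 1 plays T: E[T] = 0.625·(5) + 0.375·(7) = 5.75; E[B] = 11.875. Not best-responding. ✗
Player 2 (type L), facing T: A gives 8, B gives -2, C gives -9. Proposed C is not best — profitable deviation exists. ✗
Player 2 (type H), facing T: A gives -5, B gives -2, C gives 8. Proposed B is not best — profitable deviation exists. ✗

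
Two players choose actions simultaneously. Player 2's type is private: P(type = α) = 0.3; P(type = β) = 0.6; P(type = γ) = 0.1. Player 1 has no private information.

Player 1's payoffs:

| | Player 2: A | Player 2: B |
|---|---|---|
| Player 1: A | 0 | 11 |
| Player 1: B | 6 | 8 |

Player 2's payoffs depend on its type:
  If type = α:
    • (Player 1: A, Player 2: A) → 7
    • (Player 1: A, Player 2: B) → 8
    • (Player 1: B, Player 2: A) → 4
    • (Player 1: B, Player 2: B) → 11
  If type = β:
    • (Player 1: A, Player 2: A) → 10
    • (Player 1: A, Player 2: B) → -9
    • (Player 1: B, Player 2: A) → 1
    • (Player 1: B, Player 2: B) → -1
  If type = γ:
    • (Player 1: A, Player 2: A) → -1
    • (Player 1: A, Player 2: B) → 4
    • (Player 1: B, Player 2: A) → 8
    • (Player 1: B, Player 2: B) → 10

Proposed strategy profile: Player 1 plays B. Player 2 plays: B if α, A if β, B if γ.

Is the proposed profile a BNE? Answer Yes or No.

Yes

Player 1 plays B: E[B] = 0.3·(8) + 0.6·(6) + 0.1·(8) = 6.8; E[A] = 4.4. Best-responding. ✓
Player 2 (type α), facing B: A gives 4, B gives 11. Proposed B is best. ✓
Player 2 (type β), facing B: A gives 1, B gives -1. Proposed A is best. ✓
Player 2 (type γ), facing B: A gives 8, B gives 10. Proposed B is best. ✓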